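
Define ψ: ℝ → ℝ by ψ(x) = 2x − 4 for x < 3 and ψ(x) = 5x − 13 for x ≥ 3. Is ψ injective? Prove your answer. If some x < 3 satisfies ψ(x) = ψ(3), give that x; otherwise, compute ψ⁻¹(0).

2

Both pieces are strictly increasing (slopes 2 and 5), so each is injective on its own interval.
The left piece maps (−∞, 3) onto (−∞, 2); the right piece maps [3, ∞) onto [2, ∞).
These images are disjoint, so no value is attained by both pieces. Thus ψ is injective.
Because the two images are disjoint, no x < 3 has ψ(x) = ψ(3), so we compute ψ⁻¹(0): 0 lies in (−∞, 2), so solve 2x − 4 = 0: x = (0 + 4)/2 = 2.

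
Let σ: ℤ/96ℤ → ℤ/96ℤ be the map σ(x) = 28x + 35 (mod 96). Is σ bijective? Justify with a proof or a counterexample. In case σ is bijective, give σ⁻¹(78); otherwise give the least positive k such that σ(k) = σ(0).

Recall: injectivity means: for all s, t in the domain, σ(s) = σ(t) implies s = t.
We have gcd(28, 96) = 4 > 1. Taking s = 0 and t = 24: σ(0) = 35 and σ(24) = 28·24 + 35 = 707 ≡ 35 (mod 96).
So σ(0) = σ(24) while 0 ≠ 24, therefore σ is not injective, hence not bijective.
Since σ is not bijective, we find the least positive k with σ(k) = σ(0): this means 28k ≡ 0 (mod 96), i.e. 96 ∣ 28k. Since gcd(28, 96) = 4, dividing through by 4 this holds exactly when 24 ∣ 7k, and as gcd(7, 24) = 1, exactly when 24 ∣ k.
The smallest positive such k is 24.

24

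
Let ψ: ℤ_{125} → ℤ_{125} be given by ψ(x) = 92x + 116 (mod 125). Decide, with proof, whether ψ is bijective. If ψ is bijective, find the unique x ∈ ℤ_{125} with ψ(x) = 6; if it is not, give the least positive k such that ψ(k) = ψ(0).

Suppose ψ(u) = ψ(v) in ℤ_{125}. Then 92u + 116 ≡ 92v + 116 (mod 125), thus 92(u − v) ≡ 0 (mod 125).
Since gcd(92, 125) = 1, 92 is invertible modulo 125, thus u − v ≡ 0 (mod 125), i.e. u = v.
We now compute 92⁻¹ mod 125 explicitly. Euclid's algorithm: 125 = 1·92 + 33, 92 = 2·33 + 26, 33 = 1·26 + 7, 26 = 3·7 + 5, 7 = 1·5 + 2, 5 = 2·2 + 1; back-substituting gives 1 = 53·92 − 39·125, so 92⁻¹ ≡ 53 (mod 125).
For any y ∈ ℤ_{125}, x = 53(y − 116) mod 125 satisfies ψ(x) = 92·53(y − 116) + 116 ≡ y (since 92·53 ≡ 1 mod 125). So every y has a preimage.
Thus ψ is bijective.
Since ψ is bijective, we find ψ⁻¹(6): we need 92x ≡ 6 − 116 ≡ 15 (mod 125). Using 92⁻¹ = 53: x ≡ 53·15 = 795 = 6·125 + 45, so x = 45.
Check: ψ(45) = 92·45 + 116 = 4256 = 34·125 + 6 ≡ 6 (mod 125).

45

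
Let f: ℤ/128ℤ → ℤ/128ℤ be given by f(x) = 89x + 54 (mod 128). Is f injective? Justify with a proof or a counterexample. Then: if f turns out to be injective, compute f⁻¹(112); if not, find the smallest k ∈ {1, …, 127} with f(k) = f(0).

Suppose f(u) = f(v) in ℤ/128ℤ. Then 89u + 54 ≡ 89v + 54 (mod 128), thus 89(u − v) ≡ 0 (mod 128).
Since gcd(89, 128) = 1, 89 is invertible modulo 128, thus u − v ≡ 0 (mod 128), i.e. u = v.
Hence f is injective.
We now compute 89⁻¹ mod 128 explicitly. Euclid's algorithm: 128 = 1·89 + 39, 89 = 2·39 + 11, 39 = 3·11 + 6, 11 = 1·6 + 5, 6 = 1·5 + 1; back-substituting gives 1 = 105·89 − 73·128, so 89⁻¹ ≡ 105 (mod 128).
Since f is injective, we find f⁻¹(112): we need 89x ≡ 112 − 54 ≡ 58 (mod 128). Using 89⁻¹ = 105: x ≡ 105·58 = 6090 = 47·128 + 74, so x = 74.
Check: f(74) = 89·74 + 54 = 6640 = 51·128 + 112 ≡ 112 (mod 128).

74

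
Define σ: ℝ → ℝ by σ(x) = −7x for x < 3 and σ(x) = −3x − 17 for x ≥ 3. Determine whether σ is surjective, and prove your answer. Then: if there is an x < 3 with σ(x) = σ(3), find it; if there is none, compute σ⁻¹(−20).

Both pieces are strictly decreasing (slopes −7 and −3), so each is injective on its own interval.
The left piece maps (−∞, 3) onto (−21, ∞); the right piece maps [3, ∞) onto (−∞, −26].
The union (−21, ∞) ∪ (−∞, −26] omits the interval between −21 and −26; in particular −21 has no preimage. So σ is not surjective.
Because the two images are disjoint, no x < 3 has σ(x) = σ(3), so we compute σ⁻¹(−20): −20 lies in (−21, ∞), so solve −7x = −20: x = (−20 − 0)/(−7) = 20/7.

20/7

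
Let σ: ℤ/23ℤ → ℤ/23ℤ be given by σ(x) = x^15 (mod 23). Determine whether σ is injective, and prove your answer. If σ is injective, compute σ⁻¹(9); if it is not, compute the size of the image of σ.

16

Since 23 is prime, the nonzero elements of ℤ/23ℤ form a cyclic group of order 22.
As gcd(15, 22) = 1, raising to the 15th power is a bijection on this group: if u^15 ≡ v^15 then (uv^{−1})^15 = 1, and the only element of order dividing gcd(15, 22) = 1 is 1, so u = v.
With σ(0) = 0 this makes σ injective on all of ℤ/23ℤ, hence bijective (finite equal-size domain and codomain). In particular σ is injective.
Since σ is injective, we find the preimage of 9. The inverse of x ↦ x^15 on (ℤ/23ℤ)^× is x ↦ x^3, because 15·3 = 45 = 2·22 + 1 ≡ 1 (mod 22) and x^{22} = 1 for x ≠ 0 (Fermat). So σ⁻¹(9) = 9^3 mod 23.
Repeated squaring mod 23: 9^1 ≡ 9, 9^2 ≡ 9² = 81 ≡ 12. Since 3 = 2 + 1, 9^3 ≡ 12·9: 12·9 = 108 ≡ 16. So 9^3 ≡ 16 (mod 23).
Hence σ⁻¹(9) = 16.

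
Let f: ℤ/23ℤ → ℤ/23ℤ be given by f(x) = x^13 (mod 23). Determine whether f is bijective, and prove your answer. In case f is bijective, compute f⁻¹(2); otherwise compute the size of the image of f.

Since 23 is prime, the nonzero elements of ℤ/23ℤ form a cyclic group of order 22.
As gcd(13, 22) = 1, raising to the 13th power is a bijection on this group: if s^13 ≡ t^13 then (st^{−1})^13 = 1, and the only element of order dividing gcd(13, 22) = 1 is 1, so s = t.
With f(0) = 0 this makes f injective on all of ℤ/23ℤ, hence bijective (finite equal-size domain and codomain). In particular f is bijective.
Since f is bijective, we find the preimage of 2. The inverse of x ↦ x^13 on (ℤ/23ℤ)^× is x ↦ x^17, because 13·17 = 221 = 10·22 + 1 ≡ 1 (mod 22) and x^{22} = 1 for x ≠ 0 (Fermat). So f⁻¹(2) = 2^17 mod 23.
Repeated squaring mod 23: 2^1 ≡ 2, 2^2 ≡ 2² = 4, 2^4 ≡ 4² = 16, 2^8 ≡ 16² = 256 ≡ 3, 2^16 ≡ 3² = 9. Since 17 = 16 + 1, 2^17 ≡ 9·2: 9·2 = 18. So 2^17 ≡ 18 (mod 23).
Hence f⁻¹(2) = 18.

18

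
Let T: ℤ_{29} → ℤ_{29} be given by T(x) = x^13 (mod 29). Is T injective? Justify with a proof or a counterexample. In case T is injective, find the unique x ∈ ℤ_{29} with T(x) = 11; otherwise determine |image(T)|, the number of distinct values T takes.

21

Since 29 is prime, the nonzero elements of ℤ_{29} form a cyclic group of order 28.
As gcd(13, 28) = 1, raising to the 13th power is a bijection on this group: if u^13 ≡ v^13 then (uv^{−1})^13 = 1, and the only element of order dividing gcd(13, 28) = 1 is 1, so u = v.
With T(0) = 0 this makes T injective on all of ℤ_{29}, hence bijective (finite equal-size domain and codomain). In particular T is injective.
Since T is injective, we find the preimage of 11. The inverse of x ↦ x^13 on (ℤ_{29})^× is x ↦ x^13, because 13·13 = 169 = 6·28 + 1 ≡ 1 (mod 28) and x^{28} = 1 for x ≠ 0 (Fermat). So T⁻¹(11) = 11^13 mod 29.
Repeated squaring mod 29: 11^1 ≡ 11, 11^2 ≡ 11² = 121 ≡ 5, 11^4 ≡ 5² = 25, 11^8 ≡ 25² = 625 ≡ 16. Since 13 = 8 + 4 + 1, 11^13 ≡ 16·25·11: 16·25 = 400 ≡ 23, then 23·11 = 253 ≡ 21. So 11^13 ≡ 21 (mod 29).
Hence T⁻¹(11) = 21.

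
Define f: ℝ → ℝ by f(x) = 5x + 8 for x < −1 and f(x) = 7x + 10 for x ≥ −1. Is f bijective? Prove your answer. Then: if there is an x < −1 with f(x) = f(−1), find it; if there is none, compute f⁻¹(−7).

Both pieces are strictly increasing (slopes 5 and 7), so each is injective on its own interval.
The left piece maps (−∞, −1) onto (−∞, 3); the right piece maps [−1, ∞) onto [3, ∞).
Since 3 = 3, the images partition ℝ: f is injective and surjective, hence bijective.
Because the two images are disjoint, no x < −1 has f(x) = f(−1), so we compute f⁻¹(−7): −7 lies in (−∞, 3), so solve 5x + 8 = −7: x = (−7 − 8)/5 = −3.

-3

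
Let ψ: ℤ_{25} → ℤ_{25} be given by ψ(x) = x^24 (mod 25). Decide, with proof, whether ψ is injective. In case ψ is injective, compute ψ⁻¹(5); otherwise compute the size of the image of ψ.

6

ψ(3): Repeated squaring mod 25: 3^1 ≡ 3, 3^2 ≡ 3² = 9, 3^4 ≡ 9² = 81 ≡ 6, 3^8 ≡ 6² = 36 ≡ 11, 3^16 ≡ 11² = 121 ≡ 21. Since 24 = 16 + 8, 3^24 ≡ 21·11: 21·11 = 231 ≡ 6. So 3^24 ≡ 6 (mod 25).
ψ(4): Repeated squaring mod 25: 4^1 ≡ 4, 4^2 ≡ 4² = 16, 4^4 ≡ 16² = 256 ≡ 6, 4^8 ≡ 6² = 36 ≡ 11, 4^16 ≡ 11² = 121 ≡ 21. Since 24 = 16 + 8, 4^24 ≡ 21·11: 21·11 = 231 ≡ 6. So 4^24 ≡ 6 (mod 25).
So ψ(3) = ψ(4) = 6 while 3 ≠ 4, thus ψ is not injective.
Since ψ is not injective, we determine |image(ψ)|. Computing x^24 mod 25 for each x (by repeated squaring, reducing mod 25 at every step), the values ψ(0), ψ(1), …, ψ(24) are: 0, 1, 16, 6, 6, 0, 21, 1, 21, 11, 0, 16, 11, 11, 16, 0, 11, 21, 1, 21, 0, 6, 6, 16, 1.
The distinct values are {0, 1, 6, 11, 16, 21}; there are 6 of them.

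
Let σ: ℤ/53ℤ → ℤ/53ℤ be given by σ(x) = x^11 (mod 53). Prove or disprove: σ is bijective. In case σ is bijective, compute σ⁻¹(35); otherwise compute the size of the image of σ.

14

Since 53 is prime, the nonzero elements of ℤ/53ℤ form a cyclic group of order 52.
As gcd(11, 52) = 1, raising to the 11th power is a bijection on this group: if u^11 ≡ v^11 then (uv^{−1})^11 = 1, and the only element of order dividing gcd(11, 52) = 1 is 1, so u = v.
With σ(0) = 0 this makes σ injective on all of ℤ/53ℤ, hence bijective (finite equal-size domain and codomain). In particular σ is bijective.
Since σ is bijective, we find the preimage of 35. The inverse of x ↦ x^11 on (ℤ/53ℤ)^× is x ↦ x^19, because 11·19 = 209 = 4·52 + 1 ≡ 1 (mod 52) and x^{52} = 1 for x ≠ 0 (Fermat). So σ⁻¹(35) = 35^19 mod 53.
Repeated squaring mod 53: 35^1 ≡ 35, 35^2 ≡ 35² = 1225 ≡ 6, 35^4 ≡ 6² = 36, 35^8 ≡ 36² = 1296 ≡ 24, 35^16 ≡ 24² = 576 ≡ 46. Since 19 = 16 + 2 + 1, 35^19 ≡ 46·6·35: 46·6 = 276 ≡ 11, then 11·35 = 385 ≡ 14. So 35^19 ≡ 14 (mod 53).
Hence σ⁻¹(35) = 14.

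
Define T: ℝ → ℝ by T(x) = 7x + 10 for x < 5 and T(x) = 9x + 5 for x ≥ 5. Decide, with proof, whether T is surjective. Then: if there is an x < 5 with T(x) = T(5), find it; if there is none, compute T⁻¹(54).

49/9

Both pieces are strictly increasing (slopes 7 and 9), so each is injective on its own interval.
The left piece maps (−∞, 5) onto (−∞, 45); the right piece maps [5, ∞) onto [50, ∞).
The union (−∞, 45) ∪ [50, ∞) omits the interval between 45 and 50; in particular 45 has no preimage. So T is not surjective.
Because the two images are disjoint, no x < 5 has T(x) = T(5), so we compute T⁻¹(54): 54 lies in [50, ∞), so solve 9x + 5 = 54: x = (54 − 5)/9 = 49/9.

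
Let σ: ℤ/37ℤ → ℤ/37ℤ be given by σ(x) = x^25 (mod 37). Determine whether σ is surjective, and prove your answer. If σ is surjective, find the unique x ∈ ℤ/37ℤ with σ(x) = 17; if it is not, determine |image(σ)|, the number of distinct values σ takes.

35

Since 37 is prime, the nonzero elements of ℤ/37ℤ form a cyclic group of order 36.
As gcd(25, 36) = 1, raising to the 25th power is a bijection on this group: if a^25 ≡ b^25 then (ab^{−1})^25 = 1, and the only element of order dividing gcd(25, 36) = 1 is 1, so a = b.
With σ(0) = 0 this makes σ injective on all of ℤ/37ℤ, hence bijective (finite equal-size domain and codomain). In particular σ is surjective.
Since σ is surjective, we find the preimage of 17. The inverse of x ↦ x^25 on (ℤ/37ℤ)^× is x ↦ x^13, because 25·13 = 325 = 9·36 + 1 ≡ 1 (mod 36) and x^{36} = 1 for x ≠ 0 (Fermat). So σ⁻¹(17) = 17^13 mod 37.
Repeated squaring mod 37: 17^1 ≡ 17, 17^2 ≡ 17² = 289 ≡ 30, 17^4 ≡ 30² = 900 ≡ 12, 17^8 ≡ 12² = 144 ≡ 33. Since 13 = 8 + 4 + 1, 17^13 ≡ 33·12·17: 33·12 = 396 ≡ 26, then 26·17 = 442 ≡ 35. So 17^13 ≡ 35 (mod 37).
Hence σ⁻¹(17) = 35.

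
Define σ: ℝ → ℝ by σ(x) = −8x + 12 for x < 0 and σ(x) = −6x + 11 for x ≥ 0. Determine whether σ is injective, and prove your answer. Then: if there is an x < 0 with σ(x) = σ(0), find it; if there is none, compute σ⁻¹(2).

3/2

Both pieces are strictly decreasing (slopes −8 and −6), so each is injective on its own interval.
The left piece maps (−∞, 0) onto (12, ∞); the right piece maps [0, ∞) onto (−∞, 11].
These images are disjoint, so no value is attained by both pieces. So σ is injective.
Because the two images are disjoint, no x < 0 has σ(x) = σ(0), so we compute σ⁻¹(2): 2 lies in (−∞, 11], so solve −6x + 11 = 2: x = (2 − 11)/(−6) = 3/2.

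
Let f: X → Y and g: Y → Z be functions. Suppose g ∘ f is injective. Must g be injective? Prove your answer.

No. Take X = {1, 2, 3}, Y = {1, 2, 3, 4}, Z = {1, 2, 3, 4}, f(a) = a for each a ∈ X, and g(b) = 3 if b ∈ {3, 4} else g(b) = b.
Then g ∘ f = f is injective (X ⊂ Y and f is the inclusion), but g(3) = g(4) = 3 with 3 ≠ 4, so g is not injective.

not injective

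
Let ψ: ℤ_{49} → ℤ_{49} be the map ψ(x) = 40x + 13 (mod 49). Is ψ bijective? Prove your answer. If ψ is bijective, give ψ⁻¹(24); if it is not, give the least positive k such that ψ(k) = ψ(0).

26

By definition, injectivity means: for all a, b in the domain, ψ(a) = ψ(b) implies a = b.
Suppose ψ(a) = ψ(b) in ℤ_{49}. Then 40a + 13 ≡ 40b + 13 (mod 49), hence 40(a − b) ≡ 0 (mod 49).
Since gcd(40, 49) = 1, 40 is invertible modulo 49, thus a − b ≡ 0 (mod 49), i.e. a = b.
We now compute 40⁻¹ mod 49 explicitly. Euclid's algorithm: 49 = 1·40 + 9, 40 = 4·9 + 4, 9 = 2·4 + 1; back-substituting gives 1 = 38·40 − 31·49, so 40⁻¹ ≡ 38 (mod 49).
Then y ↦ 38(y − 13) is a two-sided inverse to ψ, so every y ∈ ℤ_{49} has a preimage.
So ψ is bijective.
Since ψ is bijective, we find ψ⁻¹(24): we need 40x ≡ 24 − 13 ≡ 11 (mod 49). Using 40⁻¹ = 38: x ≡ 38·11 = 418 = 8·49 + 26, so x = 26.
Check: ψ(26) = 40·26 + 13 = 1053 = 21·49 + 24 ≡ 24 (mod 49).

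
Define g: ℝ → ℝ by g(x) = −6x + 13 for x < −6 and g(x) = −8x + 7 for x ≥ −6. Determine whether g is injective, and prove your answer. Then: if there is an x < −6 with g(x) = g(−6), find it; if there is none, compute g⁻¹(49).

Both pieces are strictly decreasing (slopes −6 and −8), so each is injective on its own interval.
The left piece maps (−∞, −6) onto (49, ∞); the right piece maps [−6, ∞) onto (−∞, 55].
These images overlap. In particular g(−6) = 55 (right piece), and solving −6x + 13 = 55 on the left piece gives x = −7 < −6.
So g(−7) = g(−6) with −7 ≠ −6, and g is not injective. This x = −7 is the requested value below −6.

-7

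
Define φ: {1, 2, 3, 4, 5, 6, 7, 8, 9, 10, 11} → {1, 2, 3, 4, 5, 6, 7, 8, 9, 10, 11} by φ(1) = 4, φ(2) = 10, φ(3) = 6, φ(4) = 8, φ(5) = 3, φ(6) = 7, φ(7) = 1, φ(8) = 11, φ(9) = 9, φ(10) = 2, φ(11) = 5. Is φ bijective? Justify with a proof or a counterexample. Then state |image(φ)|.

The values 4, 10, 6, 8, 3, 7, 1, 11, 9, 2, 5 are a permutation of {1, 2, 3, 4, 5, 6, 7, 8, 9, 10, 11}: each element appears exactly once.
So φ is injective and surjective, hence bijective.
The image of φ is {1, 2, 3, 4, 5, 6, 7, 8, 9, 10, 11}, which has 11 elements.

11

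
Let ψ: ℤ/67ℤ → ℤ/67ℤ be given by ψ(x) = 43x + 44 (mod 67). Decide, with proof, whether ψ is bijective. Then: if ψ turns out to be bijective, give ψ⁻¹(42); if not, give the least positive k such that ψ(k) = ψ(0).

28

Suppose ψ(a) = ψ(b) in ℤ/67ℤ. Then 43a + 44 ≡ 43b + 44 (mod 67), therefore 43(a − b) ≡ 0 (mod 67).
Since gcd(43, 67) = 1, 43 is invertible modulo 67, thus a − b ≡ 0 (mod 67), i.e. a = b.
We now compute 43⁻¹ mod 67 explicitly. Euclid's algorithm: 67 = 1·43 + 24, 43 = 1·24 + 19, 24 = 1·19 + 5, 19 = 3·5 + 4, 5 = 1·4 + 1; back-substituting gives 1 = 53·43 − 34·67, so 43⁻¹ ≡ 53 (mod 67).
For any y ∈ ℤ/67ℤ, x = 53(y − 44) mod 67 satisfies ψ(x) = 43·53(y − 44) + 44 ≡ y (since 43·53 ≡ 1 mod 67). So every y has a preimage.
So ψ is bijective.
Since ψ is bijective, we find ψ⁻¹(42): we need 43x ≡ 42 − 44 ≡ 65 (mod 67). Using 43⁻¹ = 53: x ≡ 53·65 = 3445 = 51·67 + 28, so x = 28.
Check: ψ(28) = 43·28 + 44 = 1248 = 18·67 + 42 ≡ 42 (mod 67).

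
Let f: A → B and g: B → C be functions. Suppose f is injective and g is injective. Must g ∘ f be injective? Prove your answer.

Suppose (g ∘ f)(x_1) = (g ∘ f)(x_2), i.e. g(f(x_1)) = g(f(x_2)).
Since g is injective, f(x_1) = f(x_2). Since f is injective, x_1 = x_2. So g ∘ f is injective.

injective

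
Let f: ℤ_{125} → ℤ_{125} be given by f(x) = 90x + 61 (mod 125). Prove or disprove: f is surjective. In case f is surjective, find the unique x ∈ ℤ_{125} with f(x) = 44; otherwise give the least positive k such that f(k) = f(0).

25

Recall: f is surjective if every y in the codomain equals f(x) for some x in the domain.
Since gcd(90, 125) = 5, we have 90x ≡ 0 (mod 5) for all x, so f(x) ≡ 1 (mod 5).
But 0 ≢ 1 (mod 5), so 0 ∈ ℤ_{125} has no preimage. So f is not surjective.
Since f is not surjective, we find the least positive k with f(k) = f(0): this means 90k ≡ 0 (mod 125), i.e. 125 ∣ 90k. Since gcd(90, 125) = 5, dividing through by 5 this holds exactly when 25 ∣ 18k, and as gcd(18, 25) = 1, exactly when 25 ∣ k.
The smallest positive such k is 25.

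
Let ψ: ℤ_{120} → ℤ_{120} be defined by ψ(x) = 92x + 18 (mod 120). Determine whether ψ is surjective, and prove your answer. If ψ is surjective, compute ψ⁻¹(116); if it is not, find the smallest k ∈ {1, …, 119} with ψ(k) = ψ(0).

30

Since gcd(92, 120) = 4, we have 92x ≡ 0 (mod 4) for all x, so ψ(x) ≡ 2 (mod 4).
But 0 ≢ 2 (mod 4), so 0 ∈ ℤ_{120} has no preimage. So ψ is not surjective.
Since ψ is not surjective, we find the least positive k with ψ(k) = ψ(0): this means 92k ≡ 0 (mod 120), i.e. 120 ∣ 92k. Since gcd(92, 120) = 4, dividing through by 4 this holds exactly when 30 ∣ 23k, and as gcd(23, 30) = 1, exactly when 30 ∣ k.
The smallest positive such k is 30.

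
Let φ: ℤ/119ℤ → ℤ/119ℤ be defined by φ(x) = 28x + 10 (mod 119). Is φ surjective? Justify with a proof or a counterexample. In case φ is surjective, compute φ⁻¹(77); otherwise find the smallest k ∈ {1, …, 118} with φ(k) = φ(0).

17

Since gcd(28, 119) = 7, we have 28x ≡ 0 (mod 7) for all x, so φ(x) ≡ 3 (mod 7).
But 0 ≢ 3 (mod 7), so 0 ∈ ℤ/119ℤ has no preimage. Thus φ is not surjective.
Since φ is not surjective, we find the least positive k with φ(k) = φ(0): this means 28k ≡ 0 (mod 119), i.e. 119 ∣ 28k. Since gcd(28, 119) = 7, dividing through by 7 this holds exactly when 17 ∣ 4k, and as gcd(4, 17) = 1, exactly when 17 ∣ k.
The smallest positive such k is 17.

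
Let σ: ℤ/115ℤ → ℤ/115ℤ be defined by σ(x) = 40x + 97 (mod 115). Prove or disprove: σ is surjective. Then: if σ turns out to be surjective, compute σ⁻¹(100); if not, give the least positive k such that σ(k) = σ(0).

Since gcd(40, 115) = 5, we have 40x ≡ 0 (mod 5) for all x, so σ(x) ≡ 2 (mod 5).
But 0 ≢ 2 (mod 5), so 0 ∈ ℤ/115ℤ has no preimage. Thus σ is not surjective.
Since σ is not surjective, we find the least positive k with σ(k) = σ(0): this means 40k ≡ 0 (mod 115), i.e. 115 ∣ 40k. Since gcd(40, 115) = 5, dividing through by 5 this holds exactly when 23 ∣ 8k, and as gcd(8, 23) = 1, exactly when 23 ∣ k.
The smallest positive such k is 23.

23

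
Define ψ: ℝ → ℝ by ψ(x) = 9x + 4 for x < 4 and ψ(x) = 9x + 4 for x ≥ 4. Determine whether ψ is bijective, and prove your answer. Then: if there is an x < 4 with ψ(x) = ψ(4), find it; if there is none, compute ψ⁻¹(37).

Both pieces are strictly increasing (slopes 9 and 9), so each is injective on its own interval.
The left piece maps (−∞, 4) onto (−∞, 40); the right piece maps [4, ∞) onto [40, ∞).
Since 40 = 40, the images partition ℝ: ψ is injective and surjective, hence bijective.
Because the two images are disjoint, no x < 4 has ψ(x) = ψ(4), so we compute ψ⁻¹(37): 37 lies in (−∞, 40), so solve 9x + 4 = 37: x = (37 − 4)/9 = 11/3.

11/3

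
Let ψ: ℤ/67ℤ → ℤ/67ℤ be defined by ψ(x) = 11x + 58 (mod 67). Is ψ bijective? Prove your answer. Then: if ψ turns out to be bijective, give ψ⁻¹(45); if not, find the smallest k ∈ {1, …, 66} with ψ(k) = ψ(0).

Suppose ψ(a) = ψ(b) in ℤ/67ℤ. Then 11a + 58 ≡ 11b + 58 (mod 67), so 11(a − b) ≡ 0 (mod 67).
Since gcd(11, 67) = 1, 11 is invertible modulo 67, therefore a − b ≡ 0 (mod 67), i.e. a = b.
We now compute 11⁻¹ mod 67 explicitly. Euclid's algorithm: 67 = 6·11 + 1; back-substituting gives 1 = 61·11 − 10·67, so 11⁻¹ ≡ 61 (mod 67).
Then y ↦ 61(y − 58) is a two-sided inverse to ψ, so every y ∈ ℤ/67ℤ has a preimage.
Thus ψ is bijective.
Since ψ is bijective, we find ψ⁻¹(45): we need 11x ≡ 45 − 58 ≡ 54 (mod 67). Using 11⁻¹ = 61: x ≡ 61·54 = 3294 = 49·67 + 11, so x = 11.
Check: ψ(11) = 11·11 + 58 = 179 = 2·67 + 45 ≡ 45 (mod 67).

11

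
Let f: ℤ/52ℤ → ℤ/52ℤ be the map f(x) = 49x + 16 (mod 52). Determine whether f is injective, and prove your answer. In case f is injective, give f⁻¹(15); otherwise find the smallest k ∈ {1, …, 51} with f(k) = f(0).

35

Suppose f(s) = f(t) in ℤ/52ℤ. Then 49s + 16 ≡ 49t + 16 (mod 52), therefore 49(s − t) ≡ 0 (mod 52).
Since gcd(49, 52) = 1, 49 is invertible modulo 52, so s − t ≡ 0 (mod 52), i.e. s = t.
Therefore f is injective.
We now compute 49⁻¹ mod 52 explicitly. Euclid's algorithm: 52 = 1·49 + 3, 49 = 16·3 + 1; back-substituting gives 1 = 17·49 − 16·52, so 49⁻¹ ≡ 17 (mod 52).
Since f is injective, we compute f⁻¹(15): solve 49x + 16 ≡ 15 (mod 52), i.e. 49x ≡ 51 (mod 52).
Multiplying by 49⁻¹ = 17 gives x ≡ 17·51 = 867 = 16·52 + 35 ≡ 35 (mod 52).
Check: f(35) = 49·35 + 16 = 1731 = 33·52 + 15 ≡ 15 (mod 52).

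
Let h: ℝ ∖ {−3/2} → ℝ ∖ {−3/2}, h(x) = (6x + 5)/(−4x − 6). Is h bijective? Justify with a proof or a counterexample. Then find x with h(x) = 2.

Suppose h(s) = h(t). Cross-multiplying: (6s + 5)(−4t − 6) = (6t + 5)(−4s − 6).
Expanding both sides and cancelling the symmetric terms leaves −16·(s − t) = 0. Since −16 ≠ 0, s = t. Therefore h is injective.
For any y ≠ −3/2, solving y(−4x − 6) = 6x + 5 for x gives a well-defined x ≠ −3/2. So h is surjective.
Therefore h is bijective.
Solving h(x) = 2: cross-multiplying gives 6x + 5 = 2(−4x − 6), which rearranges to 14x = −17, so x = −17/14.

-17/14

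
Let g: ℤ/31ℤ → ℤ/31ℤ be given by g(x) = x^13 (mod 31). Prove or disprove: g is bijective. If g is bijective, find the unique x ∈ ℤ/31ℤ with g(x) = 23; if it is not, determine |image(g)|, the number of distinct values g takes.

Since 31 is prime, the nonzero elements of ℤ/31ℤ form a cyclic group of order 30.
As gcd(13, 30) = 1, raising to the 13th power is a bijection on this group: if s^13 ≡ t^13 then (st^{−1})^13 = 1, and the only element of order dividing gcd(13, 30) = 1 is 1, so s = t.
With g(0) = 0 this makes g injective on all of ℤ/31ℤ, hence bijective (finite equal-size domain and codomain). In particular g is bijective.
Since g is bijective, we find the preimage of 23. The inverse of x ↦ x^13 on (ℤ/31ℤ)^× is x ↦ x^7, because 13·7 = 91 = 3·30 + 1 ≡ 1 (mod 30) and x^{30} = 1 for x ≠ 0 (Fermat). So g⁻¹(23) = 23^7 mod 31.
Repeated squaring mod 31: 23^1 ≡ 23, 23^2 ≡ 23² = 529 ≡ 2, 23^4 ≡ 2² = 4. Since 7 = 4 + 2 + 1, 23^7 ≡ 4·2·23: 4·2 = 8, then 8·23 = 184 ≡ 29. So 23^7 ≡ 29 (mod 31).
Hence g⁻¹(23) = 29.

29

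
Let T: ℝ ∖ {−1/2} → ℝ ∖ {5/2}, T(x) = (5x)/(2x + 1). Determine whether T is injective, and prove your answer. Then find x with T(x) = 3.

-3

Suppose T(a) = T(b). Cross-multiplying: (5a)(2b + 1) = (5b)(2a + 1).
Expanding both sides and cancelling the symmetric terms leaves 5·(a − b) = 0. Since 5 ≠ 0, a = b. So T is injective.
Solving T(x) = 3: cross-multiplying gives 5x = 3(2x + 1), which rearranges to −1x = 3, so x = −3.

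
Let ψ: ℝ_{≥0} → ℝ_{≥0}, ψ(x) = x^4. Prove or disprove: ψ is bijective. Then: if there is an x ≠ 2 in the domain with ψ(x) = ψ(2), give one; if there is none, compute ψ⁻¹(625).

5

On ℝ_{≥0}, x ↦ x^4 is strictly increasing (injective) and for any y ∈ ℝ_{≥0} the 4th root y^{1/4} lies in ℝ_{≥0} (surjective). So ψ is bijective.
Since x ↦ x^4 is strictly increasing on ℝ_{≥0}, it is injective there, so no x ≠ 2 in the domain has ψ(x) = ψ(2). We therefore compute ψ⁻¹(625) = 625^{1/4} = 5 (indeed 5^4 = 625).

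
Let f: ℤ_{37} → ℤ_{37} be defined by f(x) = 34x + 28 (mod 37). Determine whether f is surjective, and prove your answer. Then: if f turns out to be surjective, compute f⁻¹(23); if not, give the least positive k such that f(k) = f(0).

14

Recall: f is surjective if every y in the codomain equals f(x) for some x in the domain.
Since gcd(34, 37) = 1, 34 is invertible modulo 37. Euclid's algorithm: 37 = 1·34 + 3, 34 = 11·3 + 1; back-substituting gives 1 = 12·34 − 11·37, so 34⁻¹ ≡ 12 (mod 37).
Then y ↦ 12(y − 28) is a two-sided inverse to f, so every y ∈ ℤ_{37} has a preimage.
Hence f is surjective.
Since f is surjective, we find f⁻¹(23): we need 34x ≡ 23 − 28 ≡ 32 (mod 37). Using 34⁻¹ = 12: x ≡ 12·32 = 384 = 10·37 + 14, so x = 14.
Check: f(14) = 34·14 + 28 = 504 = 13·37 + 23 ≡ 23 (mod 37).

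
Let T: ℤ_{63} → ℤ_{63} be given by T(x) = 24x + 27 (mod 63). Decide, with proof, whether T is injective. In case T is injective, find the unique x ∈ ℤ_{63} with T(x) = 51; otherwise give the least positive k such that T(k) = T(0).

21

Recall that T is injective when T(x_1) = T(x_2) forces x_1 = x_2.
We have gcd(24, 63) = 3 > 1. Taking x_1 = 0 and x_2 = 21: T(0) = 27 and T(21) = 24·21 + 27 = 531 ≡ 27 (mod 63).
So T(0) = T(21) while 0 ≠ 21, so T is not injective.
Since T is not injective, we find the least positive k with T(k) = T(0): this means 24k ≡ 0 (mod 63), i.e. 63 ∣ 24k. Since gcd(24, 63) = 3, dividing through by 3 this holds exactly when 21 ∣ 8k, and as gcd(8, 21) = 1, exactly when 21 ∣ k.
The smallest positive such k is 21.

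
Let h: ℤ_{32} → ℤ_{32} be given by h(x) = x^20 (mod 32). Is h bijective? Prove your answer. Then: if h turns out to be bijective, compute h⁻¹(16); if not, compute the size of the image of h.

h(0) = 0^20 = 0.
h(2): Repeated squaring mod 32: 2^1 ≡ 2, 2^2 ≡ 2² = 4, 2^4 ≡ 4² = 16, 2^8 ≡ 16² = 256 ≡ 0, 2^16 ≡ 0² = 0. Since 20 = 16 + 4, 2^20 ≡ 0·16: 0·16 = 0. So 2^20 ≡ 0 (mod 32).
So h(0) = h(2) = 0 while 0 ≠ 2, so h is not injective, hence not bijective.
Since h is not bijective, we determine |image(h)|. Computing x^20 mod 32 for each x (by repeated squaring, reducing mod 32 at every step), the values h(0), h(1), …, h(31) are: 0, 1, 0, 17, 0, 17, 0, 1, 0, 1, 0, 17, 0, 17, 0, 1, 0, 1, 0, 17, 0, 17, 0, 1, 0, 1, 0, 17, 0, 17, 0, 1.
The distinct values are {0, 1, 17}; there are 3 of them.

3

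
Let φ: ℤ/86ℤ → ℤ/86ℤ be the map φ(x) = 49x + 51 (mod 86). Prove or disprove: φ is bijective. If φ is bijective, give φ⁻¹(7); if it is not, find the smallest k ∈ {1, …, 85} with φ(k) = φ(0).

Suppose φ(u) = φ(v) in ℤ/86ℤ. Then 49u + 51 ≡ 49v + 51 (mod 86), hence 49(u − v) ≡ 0 (mod 86).
Since gcd(49, 86) = 1, 49 is invertible modulo 86, so u − v ≡ 0 (mod 86), i.e. u = v.
We now compute 49⁻¹ mod 86 explicitly. Euclid's algorithm: 86 = 1·49 + 37, 49 = 1·37 + 12, 37 = 3·12 + 1; back-substituting gives 1 = 79·49 − 45·86, so 49⁻¹ ≡ 79 (mod 86).
Then y ↦ 79(y − 51) is a two-sided inverse to φ, so every y ∈ ℤ/86ℤ has a preimage.
Therefore φ is bijective.
Since φ is bijective, we find φ⁻¹(7): we need 49x ≡ 7 − 51 ≡ 42 (mod 86). Using 49⁻¹ = 79: x ≡ 79·42 = 3318 = 38·86 + 50, so x = 50.
Check: φ(50) = 49·50 + 51 = 2501 = 29·86 + 7 ≡ 7 (mod 86).

50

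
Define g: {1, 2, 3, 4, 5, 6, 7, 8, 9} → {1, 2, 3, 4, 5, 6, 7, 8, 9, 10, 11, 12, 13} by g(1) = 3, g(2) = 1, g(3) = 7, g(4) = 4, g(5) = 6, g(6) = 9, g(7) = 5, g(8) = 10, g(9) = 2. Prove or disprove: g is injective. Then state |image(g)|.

9

The values g(1), …, g(9) are 3, 1, 7, 4, 6, 9, 5, 10, 2 — all distinct.
So g(a) = g(b) only when a = b, and g is injective.
The image of g is {1, 2, 3, 4, 5, 6, 7, 9, 10}, which has 9 elements.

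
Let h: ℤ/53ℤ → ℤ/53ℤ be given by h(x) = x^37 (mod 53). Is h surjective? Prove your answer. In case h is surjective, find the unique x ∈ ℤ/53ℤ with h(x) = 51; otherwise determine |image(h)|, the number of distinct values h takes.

Since 53 is prime, the nonzero elements of ℤ/53ℤ form a cyclic group of order 52.
As gcd(37, 52) = 1, raising to the 37th power is a bijection on this group: if s^37 ≡ t^37 then (st^{−1})^37 = 1, and the only element of order dividing gcd(37, 52) = 1 is 1, so s = t.
With h(0) = 0 this makes h injective on all of ℤ/53ℤ, hence bijective (finite equal-size domain and codomain). In particular h is surjective.
Since h is surjective, we find the preimage of 51. The inverse of x ↦ x^37 on (ℤ/53ℤ)^× is x ↦ x^45, because 37·45 = 1665 = 32·52 + 1 ≡ 1 (mod 52) and x^{52} = 1 for x ≠ 0 (Fermat). So h⁻¹(51) = 51^45 mod 53.
Repeated squaring mod 53: 51^1 ≡ 51, 51^2 ≡ 51² = 2601 ≡ 4, 51^4 ≡ 4² = 16, 51^8 ≡ 16² = 256 ≡ 44, 51^16 ≡ 44² = 1936 ≡ 28, 51^32 ≡ 28² = 784 ≡ 42. Since 45 = 32 + 8 + 4 + 1, 51^45 ≡ 42·44·16·51: 42·44 = 1848 ≡ 46, then 46·16 = 736 ≡ 47, then 47·51 = 2397 ≡ 12. So 51^45 ≡ 12 (mod 53).
Hence h⁻¹(51) = 12.

12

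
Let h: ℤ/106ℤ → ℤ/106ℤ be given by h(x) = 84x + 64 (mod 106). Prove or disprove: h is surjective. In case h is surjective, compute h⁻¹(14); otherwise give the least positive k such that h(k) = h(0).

Recall: surjectivity means every element of the codomain has a preimage under h.
Since gcd(84, 106) = 2, we have 84x ≡ 0 (mod 2) for all x, so h(x) ≡ 0 (mod 2).
But 1 ≢ 0 (mod 2), so 1 ∈ ℤ/106ℤ has no preimage. Therefore h is not surjective.
Since h is not surjective, we find the least positive k with h(k) = h(0): this means 84k ≡ 0 (mod 106), i.e. 106 ∣ 84k. Since gcd(84, 106) = 2, dividing through by 2 this holds exactly when 53 ∣ 42k, and as gcd(42, 53) = 1, exactly when 53 ∣ k.
The smallest positive such k is 53.

53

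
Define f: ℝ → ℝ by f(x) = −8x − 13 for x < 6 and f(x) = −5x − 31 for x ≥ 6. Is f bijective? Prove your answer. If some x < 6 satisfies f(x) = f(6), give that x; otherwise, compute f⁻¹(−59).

23/4

Both pieces are strictly decreasing (slopes −8 and −5), so each is injective on its own interval.
The left piece maps (−∞, 6) onto (−61, ∞); the right piece maps [6, ∞) onto (−∞, −61].
Since −61 = −61, the images partition ℝ: f is injective and surjective, hence bijective.
Because the two images are disjoint, no x < 6 has f(x) = f(6), so we compute f⁻¹(−59): −59 lies in (−61, ∞), so solve −8x − 13 = −59: x = (−59 + 13)/(−8) = 23/4.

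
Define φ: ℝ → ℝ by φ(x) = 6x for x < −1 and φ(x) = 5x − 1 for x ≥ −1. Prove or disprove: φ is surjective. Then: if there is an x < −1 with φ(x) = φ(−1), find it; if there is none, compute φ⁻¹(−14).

Both pieces are strictly increasing (slopes 6 and 5), so each is injective on its own interval.
The left piece maps (−∞, −1) onto (−∞, −6); the right piece maps [−1, ∞) onto [−6, ∞).
These images together cover ℝ, so φ is surjective.
Because the two images are disjoint, no x < −1 has φ(x) = φ(−1), so we compute φ⁻¹(−14): −14 lies in (−∞, −6), so solve 6x = −14: x = (−14 − 0)/6 = −7/3.

-7/3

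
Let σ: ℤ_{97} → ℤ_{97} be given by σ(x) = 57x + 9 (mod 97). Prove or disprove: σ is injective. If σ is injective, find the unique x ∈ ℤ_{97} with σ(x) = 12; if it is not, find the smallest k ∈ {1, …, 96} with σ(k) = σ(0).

If σ(x_1) = σ(x_2), then 57x_1 ≡ 57x_2 (mod 97). Because gcd(57, 97) = 1, we may cancel 57 to get x_1 ≡ x_2 (mod 97).
So σ is injective.
We now compute 57⁻¹ mod 97 explicitly. Euclid's algorithm: 97 = 1·57 + 40, 57 = 1·40 + 17, 40 = 2·17 + 6, 17 = 2·6 + 5, 6 = 1·5 + 1; back-substituting gives 1 = 80·57 − 47·97, so 57⁻¹ ≡ 80 (mod 97).
Since σ is injective, we find σ⁻¹(12): we need 57x ≡ 12 − 9 ≡ 3 (mod 97). Using 57⁻¹ = 80: x ≡ 80·3 = 240 = 2·97 + 46, so x = 46.
Check: σ(46) = 57·46 + 9 = 2631 = 27·97 + 12 ≡ 12 (mod 97).

46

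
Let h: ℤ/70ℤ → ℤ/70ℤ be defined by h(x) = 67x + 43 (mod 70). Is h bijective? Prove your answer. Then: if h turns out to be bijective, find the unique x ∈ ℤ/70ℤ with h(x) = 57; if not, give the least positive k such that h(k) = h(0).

If h(u) = h(v), then 67u ≡ 67v (mod 70). Because gcd(67, 70) = 1, we may cancel 67 to get u ≡ v (mod 70).
We now compute 67⁻¹ mod 70 explicitly. Euclid's algorithm: 70 = 1·67 + 3, 67 = 22·3 + 1; back-substituting gives 1 = 23·67 − 22·70, so 67⁻¹ ≡ 23 (mod 70).
Then y ↦ 23(y − 43) is a two-sided inverse to h, so every y ∈ ℤ/70ℤ has a preimage.
So h is bijective.
Since h is bijective, we compute h⁻¹(57): solve 67x + 43 ≡ 57 (mod 70), i.e. 67x ≡ 14 (mod 70).
Multiplying by 67⁻¹ = 23 gives x ≡ 23·14 = 322 = 4·70 + 42 ≡ 42 (mod 70).
Check: h(42) = 67·42 + 43 = 2857 = 40·70 + 57 ≡ 57 (mod 70).

42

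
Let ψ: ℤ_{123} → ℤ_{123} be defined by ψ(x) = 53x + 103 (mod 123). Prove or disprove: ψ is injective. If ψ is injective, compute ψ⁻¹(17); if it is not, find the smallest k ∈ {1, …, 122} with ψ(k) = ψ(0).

68

Recall: injectivity means: for all a, b in the domain, ψ(a) = ψ(b) implies a = b.
If ψ(a) = ψ(b), then 53a ≡ 53b (mod 123). Because gcd(53, 123) = 1, we may cancel 53 to get a ≡ b (mod 123).
Hence ψ is injective.
We now compute 53⁻¹ mod 123 explicitly. Euclid's algorithm: 123 = 2·53 + 17, 53 = 3·17 + 2, 17 = 8·2 + 1; back-substituting gives 1 = 65·53 − 28·123, so 53⁻¹ ≡ 65 (mod 123).
Since ψ is injective, we compute ψ⁻¹(17): solve 53x + 103 ≡ 17 (mod 123), i.e. 53x ≡ 37 (mod 123).
Multiplying by 53⁻¹ = 65 gives x ≡ 65·37 = 2405 = 19·123 + 68 ≡ 68 (mod 123).
Check: ψ(68) = 53·68 + 103 = 3707 = 30·123 + 17 ≡ 17 (mod 123).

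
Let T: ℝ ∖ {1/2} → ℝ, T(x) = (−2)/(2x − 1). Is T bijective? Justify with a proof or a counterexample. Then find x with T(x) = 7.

If T(x) = 0, cross-multiplying gives 2(−2) = 0(2x − 1), which simplifies to −4 = 0 — false.  So 0 has no preimage and T is not surjective.
Therefore T is not bijective.
Solving T(x) = 7: cross-multiplying gives −2 = 7(2x − 1), which rearranges to −14x = −5, so x = 5/14.

5/14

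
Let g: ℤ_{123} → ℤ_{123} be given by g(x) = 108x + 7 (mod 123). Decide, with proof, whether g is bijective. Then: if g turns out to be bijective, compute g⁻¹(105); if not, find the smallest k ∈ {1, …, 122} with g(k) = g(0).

41

We have gcd(108, 123) = 3 > 1. Taking s = 0 and t = 41: g(0) = 7 and g(41) = 108·41 + 7 = 4435 ≡ 7 (mod 123).
So g(0) = g(41) while 0 ≠ 41, thus g is not injective, hence not bijective.
Since g is not bijective, we find the least positive k with g(k) = g(0): this means 108k ≡ 0 (mod 123), i.e. 123 ∣ 108k. Since gcd(108, 123) = 3, dividing through by 3 this holds exactly when 41 ∣ 36k, and as gcd(36, 41) = 1, exactly when 41 ∣ k.
The smallest positive such k is 41.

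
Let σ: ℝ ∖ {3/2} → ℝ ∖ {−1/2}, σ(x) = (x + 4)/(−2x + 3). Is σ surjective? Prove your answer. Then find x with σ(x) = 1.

For any y ≠ −1/2, solving y(−2x + 3) = x + 4 for x gives a well-defined x ≠ 3/2. So σ is surjective.
Solving σ(x) = 1: cross-multiplying gives x + 4 = 1(−2x + 3), which rearranges to 3x = −1, so x = −1/3.

-1/3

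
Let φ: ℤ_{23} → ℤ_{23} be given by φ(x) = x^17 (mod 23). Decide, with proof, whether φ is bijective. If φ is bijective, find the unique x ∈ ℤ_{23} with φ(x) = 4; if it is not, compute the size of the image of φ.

16

Since 23 is prime, the nonzero elements of ℤ_{23} form a cyclic group of order 22.
As gcd(17, 22) = 1, raising to the 17th power is a bijection on this group: if u^17 ≡ v^17 then (uv^{−1})^17 = 1, and the only element of order dividing gcd(17, 22) = 1 is 1, so u = v.
With φ(0) = 0 this makes φ injective on all of ℤ_{23}, hence bijective (finite equal-size domain and codomain). In particular φ is bijective.
Since φ is bijective, we find the preimage of 4. The inverse of x ↦ x^17 on (ℤ_{23})^× is x ↦ x^13, because 17·13 = 221 = 10·22 + 1 ≡ 1 (mod 22) and x^{22} = 1 for x ≠ 0 (Fermat). So φ⁻¹(4) = 4^13 mod 23.
Repeated squaring mod 23: 4^1 ≡ 4, 4^2 ≡ 4² = 16, 4^4 ≡ 16² = 256 ≡ 3, 4^8 ≡ 3² = 9. Since 13 = 8 + 4 + 1, 4^13 ≡ 9·3·4: 9·3 = 27 ≡ 4, then 4·4 = 16. So 4^13 ≡ 16 (mod 23).
Hence φ⁻¹(4) = 16.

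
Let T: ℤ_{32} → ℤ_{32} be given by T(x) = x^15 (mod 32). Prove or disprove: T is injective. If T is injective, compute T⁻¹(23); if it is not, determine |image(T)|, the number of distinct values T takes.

17

T(0) = 0^15 = 0.
T(2): Repeated squaring mod 32: 2^1 ≡ 2, 2^2 ≡ 2² = 4, 2^4 ≡ 4² = 16, 2^8 ≡ 16² = 256 ≡ 0. Since 15 = 8 + 4 + 2 + 1, 2^15 ≡ 0·16·4·2: 0·16 = 0, then 0·4 = 0, then 0·2 = 0. So 2^15 ≡ 0 (mod 32).
So T(0) = T(2) = 0 while 0 ≠ 2, hence T is not injective.
Since T is not injective, we determine |image(T)|. Computing x^15 mod 32 for each x (by repeated squaring, reducing mod 32 at every step), the values T(0), T(1), …, T(31) are: 0, 1, 0, 11, 0, 13, 0, 23, 0, 25, 0, 3, 0, 5, 0, 15, 0, 17, 0, 27, 0, 29, 0, 7, 0, 9, 0, 19, 0, 21, 0, 31.
The distinct values are {0, 1, 3, 5, 7, 9, 11, 13, 15, 17, 19, 21, 23, 25, 27, 29, 31}; there are 17 of them.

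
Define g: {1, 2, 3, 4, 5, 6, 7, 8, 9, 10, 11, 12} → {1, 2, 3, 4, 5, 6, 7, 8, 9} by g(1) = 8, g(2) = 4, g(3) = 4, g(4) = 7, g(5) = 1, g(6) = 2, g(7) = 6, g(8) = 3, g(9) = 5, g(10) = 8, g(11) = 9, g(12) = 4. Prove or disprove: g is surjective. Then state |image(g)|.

Every element of the codomain has a preimage: 1 = g(5), 2 = g(6), 3 = g(8), 4 = g(2), 5 = g(9), 6 = g(7), 7 = g(4), 8 = g(1), 9 = g(11).
So g is surjective.
The image of g is {1, 2, 3, 4, 5, 6, 7, 8, 9}, which has 9 elements.

9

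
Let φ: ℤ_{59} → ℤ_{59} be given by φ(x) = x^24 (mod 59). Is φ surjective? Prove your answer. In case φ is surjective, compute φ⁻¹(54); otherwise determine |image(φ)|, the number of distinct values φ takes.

30

φ(29): Repeated squaring mod 59: 29^1 ≡ 29, 29^2 ≡ 29² = 841 ≡ 15, 29^4 ≡ 15² = 225 ≡ 48, 29^8 ≡ 48² = 2304 ≡ 3, 29^16 ≡ 3² = 9. Since 24 = 16 + 8, 29^24 ≡ 9·3: 9·3 = 27. So 29^24 ≡ 27 (mod 59).
φ(30): Repeated squaring mod 59: 30^1 ≡ 30, 30^2 ≡ 30² = 900 ≡ 15, 30^4 ≡ 15² = 225 ≡ 48, 30^8 ≡ 48² = 2304 ≡ 3, 30^16 ≡ 3² = 9. Since 24 = 16 + 8, 30^24 ≡ 9·3: 9·3 = 27. So 30^24 ≡ 27 (mod 59).
So φ(29) = φ(30) = 27 while 29 ≠ 30, therefore φ is not injective.
A non-injective map from the 59-element set ℤ_{59} to itself takes at most 58 distinct values, so it cannot be surjective. So φ is not surjective.
Since φ is not surjective, we determine |image(φ)|. Computing x^24 mod 59 for each x (by repeated squaring, reducing mod 59 at every step), the values φ(0), φ(1), …, φ(58) are: 0, 1, 35, 17, 45, 29, 5, 22, 41, 53, 12, 28, 57, 49, 3, 21, 19, 51, 26, 9, 7, 20, 36, 25, 48, 15, 4, 16, 46, 27, 27, 46, 16, 4, 15, 48, 25, 36, 20, 7, 9, 26, 51, 19, 21, 3, 49, 57, 28, 12, 53, 41, 22, 5, 29, 45, 17, 35, 1.
The distinct values are {0, 1, 3, 4, 5, 7, 9, 12, 15, 16, 17, 19, 20, 21, 22, 25, 26, 27, 28, 29, 35, 36, 41, 45, 46, 48, 49, 51, 53, 57}; there are 30 of them.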